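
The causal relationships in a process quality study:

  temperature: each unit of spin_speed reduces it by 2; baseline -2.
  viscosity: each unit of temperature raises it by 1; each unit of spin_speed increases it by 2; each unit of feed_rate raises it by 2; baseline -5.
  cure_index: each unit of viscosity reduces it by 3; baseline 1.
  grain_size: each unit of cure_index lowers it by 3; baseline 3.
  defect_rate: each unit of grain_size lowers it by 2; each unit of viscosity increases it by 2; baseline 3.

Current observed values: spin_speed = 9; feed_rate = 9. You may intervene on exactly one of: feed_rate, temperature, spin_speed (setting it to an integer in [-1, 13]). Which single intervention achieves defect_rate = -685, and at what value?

set temperature = 12

Intervening on feed_rate: defect_rate = -32*feed_rate + 115. Reaching -685 requires feed_rate = 25, outside [-1, 13].
Intervening on temperature: with other inputs at their observed values, defect_rate = -16*temperature - 493. Solving for -685 gives temperature = 12, within [-1, 13].
Intervening on spin_speed: the paths from spin_speed to defect_rate cancel (net effect zero), leaving defect_rate = -173; -685 is unreachable this way.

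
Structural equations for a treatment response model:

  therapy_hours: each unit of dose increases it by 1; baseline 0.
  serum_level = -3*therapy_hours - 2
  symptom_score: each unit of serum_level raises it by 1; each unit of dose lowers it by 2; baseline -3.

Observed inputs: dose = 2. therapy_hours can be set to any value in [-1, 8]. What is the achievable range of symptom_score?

Intervening on therapy_hours fixes its value directly, overriding its dependence on dose.
Substituting into the symptom_score equation gives symptom_score = -3*therapy_hours - 9.
Linear in therapy_hours, so extremes are at the endpoints: therapy_hours = -1 gives symptom_score = -6; therapy_hours = 8 gives symptom_score = -33.

-33 to -6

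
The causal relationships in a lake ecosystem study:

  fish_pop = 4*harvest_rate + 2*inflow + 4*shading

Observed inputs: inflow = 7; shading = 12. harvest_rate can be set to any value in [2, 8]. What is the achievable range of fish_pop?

Substituting into the fish_pop equation gives fish_pop = 4*harvest_rate + 62.
Linear in harvest_rate, so extremes are at the endpoints: harvest_rate = 2 gives fish_pop = 70; harvest_rate = 8 gives fish_pop = 94.

70 to 94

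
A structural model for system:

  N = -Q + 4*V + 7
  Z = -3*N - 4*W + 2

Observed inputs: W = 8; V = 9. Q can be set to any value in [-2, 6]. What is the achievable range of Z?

-165 to -141

Substituting into the N equation gives N = -Q + 43.
Substituting into the Z equation gives Z = 3*Q - 159.
Linear in Q, so extremes are at the endpoints: Q = -2 gives Z = -165; Q = 6 gives Z = -141.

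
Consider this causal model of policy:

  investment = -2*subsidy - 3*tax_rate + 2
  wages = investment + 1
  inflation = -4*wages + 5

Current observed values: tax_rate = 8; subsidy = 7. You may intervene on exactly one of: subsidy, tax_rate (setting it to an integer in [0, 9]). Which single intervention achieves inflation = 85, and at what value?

set tax_rate = 3

Intervening on subsidy: inflation = 8*subsidy + 89. Reaching 85 requires subsidy = -1/2, not an integer.
Intervening on tax_rate: with other inputs at their observed values, inflation = 12*tax_rate + 49. Solving for 85 gives tax_rate = 3, within [0, 9].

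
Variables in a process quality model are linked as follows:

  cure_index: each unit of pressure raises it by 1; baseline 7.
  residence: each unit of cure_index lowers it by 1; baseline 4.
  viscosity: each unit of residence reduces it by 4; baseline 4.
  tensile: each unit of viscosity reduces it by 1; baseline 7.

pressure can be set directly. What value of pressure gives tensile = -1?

Substituting into the residence equation gives residence = -pressure - 3.
viscosity becomes 4*pressure + 16.
Substituting into the tensile equation gives tensile = -4*pressure - 9.
Solve -4*pressure - 9 = -1: pressure = (-1 + 9) / -4 = -2.

pressure = -2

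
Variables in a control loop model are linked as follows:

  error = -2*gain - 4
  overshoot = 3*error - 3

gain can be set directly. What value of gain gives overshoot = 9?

gain = -4

Substituting into the overshoot equation gives overshoot = -6*gain - 15.
Solve -6*gain - 15 = 9: gain = (9 + 15) / -6 = -4.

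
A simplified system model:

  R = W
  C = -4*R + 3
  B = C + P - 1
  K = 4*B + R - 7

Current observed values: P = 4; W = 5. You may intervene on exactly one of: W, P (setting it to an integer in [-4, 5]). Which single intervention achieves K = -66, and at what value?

set P = 2

Intervening on W: K = -15*W + 17. Reaching -66 requires W = 83/15, not an integer.
Intervening on P: with other inputs at their observed values, K = 4*P - 74. Solving for -66 gives P = 2, within [-4, 5].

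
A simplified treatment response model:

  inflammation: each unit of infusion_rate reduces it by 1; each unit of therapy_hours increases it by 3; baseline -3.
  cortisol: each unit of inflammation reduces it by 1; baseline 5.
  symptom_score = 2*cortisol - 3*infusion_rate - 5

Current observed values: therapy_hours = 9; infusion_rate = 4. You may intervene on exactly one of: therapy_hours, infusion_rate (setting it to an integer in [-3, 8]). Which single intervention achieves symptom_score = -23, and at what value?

Intervening on therapy_hours: with other inputs at their observed values, symptom_score = -6*therapy_hours + 7. Solving for -23 gives therapy_hours = 5, within [-3, 8].
Intervening on infusion_rate: symptom_score = -infusion_rate - 43. Reaching -23 requires infusion_rate = -20, outside [-3, 8].

set therapy_hours = 5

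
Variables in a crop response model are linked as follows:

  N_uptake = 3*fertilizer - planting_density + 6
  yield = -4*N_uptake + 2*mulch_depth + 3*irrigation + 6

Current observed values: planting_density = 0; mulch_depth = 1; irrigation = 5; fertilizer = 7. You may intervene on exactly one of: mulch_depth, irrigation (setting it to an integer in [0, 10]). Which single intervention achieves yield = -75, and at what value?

Intervening on mulch_depth: with other inputs at their observed values, yield = 2*mulch_depth - 87. Solving for -75 gives mulch_depth = 6, within [0, 10].
Intervening on irrigation: yield = 3*irrigation - 100. Reaching -75 requires irrigation = 25/3, not an integer.

set mulch_depth = 6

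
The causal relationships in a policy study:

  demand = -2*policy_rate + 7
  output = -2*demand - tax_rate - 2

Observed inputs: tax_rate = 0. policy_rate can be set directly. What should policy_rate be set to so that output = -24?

policy_rate = -2

Substituting into the output equation gives output = 4*policy_rate - 16.
Solve 4*policy_rate - 16 = -24: policy_rate = (-24 + 16) / 4 = -2.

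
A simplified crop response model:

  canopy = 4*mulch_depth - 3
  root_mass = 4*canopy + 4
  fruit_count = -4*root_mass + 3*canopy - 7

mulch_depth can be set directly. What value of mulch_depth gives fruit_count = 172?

Substituting into the root_mass equation gives root_mass = 16*mulch_depth - 8.
So fruit_count = -52*mulch_depth + 16.
Solve -52*mulch_depth + 16 = 172: mulch_depth = (172 - 16) / -52 = -3.

mulch_depth = -3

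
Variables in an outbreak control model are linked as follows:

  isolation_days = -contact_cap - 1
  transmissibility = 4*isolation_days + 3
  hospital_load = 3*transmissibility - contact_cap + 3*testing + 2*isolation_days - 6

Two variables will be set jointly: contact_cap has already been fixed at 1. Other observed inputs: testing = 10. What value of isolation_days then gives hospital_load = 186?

isolation_days = 11

With contact_cap held at 1:
Intervening on isolation_days fixes its value directly, overriding its dependence on contact_cap.
Substituting into the hospital_load equation gives hospital_load = 14*isolation_days + 32.
Solve 14*isolation_days + 32 = 186: isolation_days = (186 - 32) / 14 = 11.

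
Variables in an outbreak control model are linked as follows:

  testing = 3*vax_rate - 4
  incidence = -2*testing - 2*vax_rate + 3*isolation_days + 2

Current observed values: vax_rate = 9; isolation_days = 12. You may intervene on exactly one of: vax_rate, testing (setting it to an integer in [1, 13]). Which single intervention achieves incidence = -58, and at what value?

set vax_rate = 13

Intervening on vax_rate: with other inputs at their observed values, incidence = -8*vax_rate + 46. Solving for -58 gives vax_rate = 13, within [1, 13].
Intervening on testing: incidence = -2*testing + 20. Reaching -58 requires testing = 39, outside [1, 13].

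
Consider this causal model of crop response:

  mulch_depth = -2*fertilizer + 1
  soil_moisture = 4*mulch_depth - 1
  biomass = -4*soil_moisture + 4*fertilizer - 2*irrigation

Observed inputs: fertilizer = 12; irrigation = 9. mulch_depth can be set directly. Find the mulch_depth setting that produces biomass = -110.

Intervening on mulch_depth fixes its value directly, overriding its dependence on fertilizer.
Substituting into the biomass equation gives biomass = -16*mulch_depth + 34.
Solve -16*mulch_depth + 34 = -110: mulch_depth = (-110 - 34) / -16 = 9.

mulch_depth = 9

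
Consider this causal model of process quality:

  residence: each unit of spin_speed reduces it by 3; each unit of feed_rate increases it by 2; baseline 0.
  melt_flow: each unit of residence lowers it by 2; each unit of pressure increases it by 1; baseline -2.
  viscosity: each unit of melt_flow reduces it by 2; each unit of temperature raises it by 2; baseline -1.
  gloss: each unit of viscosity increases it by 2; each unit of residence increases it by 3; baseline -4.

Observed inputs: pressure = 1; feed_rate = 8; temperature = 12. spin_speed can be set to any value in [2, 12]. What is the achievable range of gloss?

Substituting into the residence equation gives residence = -3*spin_speed + 16.
Substituting into the melt_flow equation gives melt_flow = 6*spin_speed - 33.
This gives viscosity = -12*spin_speed + 89.
Substituting into the gloss equation gives gloss = -33*spin_speed + 222.
Linear in spin_speed, so extremes are at the endpoints: spin_speed = 2 gives gloss = 156; spin_speed = 12 gives gloss = -174.

-174 to 156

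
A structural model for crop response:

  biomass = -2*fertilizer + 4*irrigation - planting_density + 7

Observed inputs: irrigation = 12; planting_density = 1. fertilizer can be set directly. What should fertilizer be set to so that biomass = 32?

Substituting into the biomass equation gives biomass = -2*fertilizer + 54.
Solve -2*fertilizer + 54 = 32: fertilizer = (32 - 54) / -2 = 11.

fertilizer = 11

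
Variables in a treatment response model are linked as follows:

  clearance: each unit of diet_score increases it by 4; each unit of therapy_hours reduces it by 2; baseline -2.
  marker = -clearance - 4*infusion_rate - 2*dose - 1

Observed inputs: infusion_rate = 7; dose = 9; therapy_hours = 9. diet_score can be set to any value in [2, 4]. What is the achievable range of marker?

-43 to -35

Substituting into the clearance equation gives clearance = 4*diet_score - 20.
This gives marker = -4*diet_score - 27.
Linear in diet_score, so extremes are at the endpoints: diet_score = 2 gives marker = -35; diet_score = 4 gives marker = -43.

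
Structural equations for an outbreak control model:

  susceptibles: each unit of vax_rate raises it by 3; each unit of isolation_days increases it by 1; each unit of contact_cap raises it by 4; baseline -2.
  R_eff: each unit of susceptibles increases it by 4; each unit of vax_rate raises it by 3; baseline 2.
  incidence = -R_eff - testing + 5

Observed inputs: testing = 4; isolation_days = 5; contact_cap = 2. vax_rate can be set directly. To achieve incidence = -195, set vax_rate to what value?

vax_rate = 10

Substituting into the susceptibles equation gives susceptibles = 3*vax_rate + 11.
So R_eff = 15*vax_rate + 46.
Substituting into the incidence equation gives incidence = -15*vax_rate - 45.
Solve -15*vax_rate - 45 = -195: vax_rate = (-195 + 45) / -15 = 10.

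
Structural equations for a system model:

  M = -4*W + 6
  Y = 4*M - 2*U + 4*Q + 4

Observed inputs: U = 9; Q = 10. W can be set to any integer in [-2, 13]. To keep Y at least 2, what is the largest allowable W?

W = 3

Substituting into the Y equation gives Y = -16*W + 50.
Require -16*W + 50 ≥ 2, so W ≤ 3.
The largest integer in [-2, 13] satisfying this is 3.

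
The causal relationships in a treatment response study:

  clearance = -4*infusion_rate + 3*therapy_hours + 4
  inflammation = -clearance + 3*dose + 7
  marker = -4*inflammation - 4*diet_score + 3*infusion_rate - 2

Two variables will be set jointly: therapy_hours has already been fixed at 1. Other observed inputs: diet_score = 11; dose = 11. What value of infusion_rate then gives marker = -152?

infusion_rate = -2

With therapy_hours held at 1:
Substituting into the clearance equation gives clearance = -4*infusion_rate + 7.
So inflammation = 4*infusion_rate + 33.
marker becomes -13*infusion_rate - 178.
Solve -13*infusion_rate - 178 = -152: infusion_rate = (-152 + 178) / -13 = -2.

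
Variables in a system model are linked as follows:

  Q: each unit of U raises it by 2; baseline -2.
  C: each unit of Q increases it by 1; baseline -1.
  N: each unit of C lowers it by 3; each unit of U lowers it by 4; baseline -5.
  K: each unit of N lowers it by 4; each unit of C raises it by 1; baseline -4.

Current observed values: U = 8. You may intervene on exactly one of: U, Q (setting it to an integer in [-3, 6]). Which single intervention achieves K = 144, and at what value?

set Q = 1

Intervening on U: K = 42*U - 23. Reaching 144 requires U = 167/42, not an integer.
Intervening on Q: with other inputs at their observed values, K = 13*Q + 131. Solving for 144 gives Q = 1, within [-3, 6].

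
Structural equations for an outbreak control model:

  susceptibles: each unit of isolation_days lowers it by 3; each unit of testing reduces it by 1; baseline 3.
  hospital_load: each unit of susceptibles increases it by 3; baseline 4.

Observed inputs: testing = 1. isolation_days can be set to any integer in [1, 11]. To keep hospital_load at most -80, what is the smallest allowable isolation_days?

Substituting into the susceptibles equation gives susceptibles = -3*isolation_days + 2.
So hospital_load = -9*isolation_days + 10.
Require -9*isolation_days + 10 ≤ -80, so isolation_days ≥ 10.
The smallest integer in [1, 11] satisfying this is 10.

isolation_days = 10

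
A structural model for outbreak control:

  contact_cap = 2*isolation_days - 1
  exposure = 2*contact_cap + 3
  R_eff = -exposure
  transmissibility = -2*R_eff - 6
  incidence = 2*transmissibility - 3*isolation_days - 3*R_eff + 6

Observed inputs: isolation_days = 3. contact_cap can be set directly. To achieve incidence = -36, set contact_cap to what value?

Intervening on contact_cap fixes its value directly, overriding its dependence on isolation_days.
Substituting into the R_eff equation gives R_eff = -2*contact_cap - 3.
transmissibility becomes 4*contact_cap.
incidence becomes 14*contact_cap + 6.
Solve 14*contact_cap + 6 = -36: contact_cap = (-36 - 6) / 14 = -3.

contact_cap = -3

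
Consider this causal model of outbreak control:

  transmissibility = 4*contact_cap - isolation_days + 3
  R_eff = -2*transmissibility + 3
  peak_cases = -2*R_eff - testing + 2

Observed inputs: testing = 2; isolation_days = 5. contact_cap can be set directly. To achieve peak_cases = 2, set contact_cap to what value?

contact_cap = 1

Substituting into the transmissibility equation gives transmissibility = 4*contact_cap - 2.
Substituting into the R_eff equation gives R_eff = -8*contact_cap + 7.
So peak_cases = 16*contact_cap - 14.
Solve 16*contact_cap - 14 = 2: contact_cap = (2 + 14) / 16 = 1.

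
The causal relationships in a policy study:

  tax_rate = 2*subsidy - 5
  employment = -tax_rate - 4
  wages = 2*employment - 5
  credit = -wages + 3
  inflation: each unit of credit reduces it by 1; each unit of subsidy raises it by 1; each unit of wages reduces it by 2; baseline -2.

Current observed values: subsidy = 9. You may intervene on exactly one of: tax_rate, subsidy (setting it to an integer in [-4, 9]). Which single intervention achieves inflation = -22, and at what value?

Intervening on tax_rate: inflation = 2*tax_rate + 17. Reaching -22 requires tax_rate = -39/2, not an integer.
Intervening on subsidy: with other inputs at their observed values, inflation = 5*subsidy - 2. Solving for -22 gives subsidy = -4, within [-4, 9].

set subsidy = -4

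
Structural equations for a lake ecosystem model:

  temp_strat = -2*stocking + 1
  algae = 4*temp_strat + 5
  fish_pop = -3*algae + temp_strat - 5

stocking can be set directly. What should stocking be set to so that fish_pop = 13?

stocking = 2

Substituting into the algae equation gives algae = -8*stocking + 9.
This gives fish_pop = 22*stocking - 31.
Solve 22*stocking - 31 = 13: stocking = (13 + 31) / 22 = 2.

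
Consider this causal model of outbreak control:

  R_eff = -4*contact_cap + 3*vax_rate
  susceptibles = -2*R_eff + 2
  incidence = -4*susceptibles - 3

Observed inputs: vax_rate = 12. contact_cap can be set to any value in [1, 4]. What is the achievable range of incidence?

149 to 245

Substituting into the R_eff equation gives R_eff = -4*contact_cap + 36.
susceptibles becomes 8*contact_cap - 70.
Substituting into the incidence equation gives incidence = -32*contact_cap + 277.
Linear in contact_cap, so extremes are at the endpoints: contact_cap = 1 gives incidence = 245; contact_cap = 4 gives incidence = 149.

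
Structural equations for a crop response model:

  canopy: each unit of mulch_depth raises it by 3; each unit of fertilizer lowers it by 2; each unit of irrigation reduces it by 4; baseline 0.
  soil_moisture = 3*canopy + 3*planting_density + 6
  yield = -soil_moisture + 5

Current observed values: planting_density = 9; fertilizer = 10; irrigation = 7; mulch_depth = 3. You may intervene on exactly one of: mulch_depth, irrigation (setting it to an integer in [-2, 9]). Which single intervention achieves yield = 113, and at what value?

Intervening on mulch_depth: yield = -9*mulch_depth + 116. Reaching 113 requires mulch_depth = 1/3, not an integer.
Intervening on irrigation: with other inputs at their observed values, yield = 12*irrigation + 5. Solving for 113 gives irrigation = 9, within [-2, 9].

set irrigation = 9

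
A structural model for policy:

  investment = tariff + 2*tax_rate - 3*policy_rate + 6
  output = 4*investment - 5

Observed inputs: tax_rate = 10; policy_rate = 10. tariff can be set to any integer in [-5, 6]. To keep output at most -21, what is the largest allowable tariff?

Substituting into the investment equation gives investment = tariff - 4.
This gives output = 4*tariff - 21.
Require 4*tariff - 21 ≤ -21, so tariff ≤ 0.
The largest integer in [-5, 6] satisfying this is 0.

tariff = 0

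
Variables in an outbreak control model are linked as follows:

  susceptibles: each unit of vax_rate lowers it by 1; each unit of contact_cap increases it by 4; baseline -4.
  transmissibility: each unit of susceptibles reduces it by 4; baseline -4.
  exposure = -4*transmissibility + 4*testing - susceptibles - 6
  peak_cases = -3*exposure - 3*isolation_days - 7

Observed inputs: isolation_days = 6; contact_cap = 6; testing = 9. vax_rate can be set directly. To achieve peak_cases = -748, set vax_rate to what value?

vax_rate = 7

Substituting into the susceptibles equation gives susceptibles = -vax_rate + 20.
Substituting into the transmissibility equation gives transmissibility = 4*vax_rate - 84.
So exposure = -15*vax_rate + 346.
Substituting into the peak_cases equation gives peak_cases = 45*vax_rate - 1063.
Solve 45*vax_rate - 1063 = -748: vax_rate = (-748 + 1063) / 45 = 7.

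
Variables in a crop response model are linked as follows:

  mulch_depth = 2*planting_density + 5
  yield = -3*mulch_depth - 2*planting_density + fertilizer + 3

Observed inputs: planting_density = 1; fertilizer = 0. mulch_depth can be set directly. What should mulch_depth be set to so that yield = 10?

mulch_depth = -3

Intervening on mulch_depth fixes its value directly, overriding its dependence on planting_density.
Substituting into the yield equation gives yield = -3*mulch_depth + 1.
Solve -3*mulch_depth + 1 = 10: mulch_depth = (10 - 1) / -3 = -3.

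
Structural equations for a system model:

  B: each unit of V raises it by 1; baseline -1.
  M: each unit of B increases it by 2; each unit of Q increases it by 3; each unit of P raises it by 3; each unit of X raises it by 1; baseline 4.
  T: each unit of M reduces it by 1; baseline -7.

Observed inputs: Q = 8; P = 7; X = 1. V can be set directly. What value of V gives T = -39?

Substituting into the M equation gives M = 2*V + 48.
Substituting into the T equation gives T = -2*V - 55.
Solve -2*V - 55 = -39: V = (-39 + 55) / -2 = -8.

V = -8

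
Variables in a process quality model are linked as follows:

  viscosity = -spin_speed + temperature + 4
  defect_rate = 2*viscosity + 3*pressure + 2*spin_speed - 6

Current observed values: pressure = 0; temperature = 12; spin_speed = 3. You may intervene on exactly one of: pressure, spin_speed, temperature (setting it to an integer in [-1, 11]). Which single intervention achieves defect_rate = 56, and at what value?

Intervening on pressure: with other inputs at their observed values, defect_rate = 3*pressure + 26. Solving for 56 gives pressure = 10, within [-1, 11].
Intervening on spin_speed: the paths from spin_speed to defect_rate cancel (net effect zero), leaving defect_rate = 26; 56 is unreachable this way.
Intervening on temperature: defect_rate = 2*temperature + 2. Reaching 56 requires temperature = 27, outside [-1, 11].

set pressure = 10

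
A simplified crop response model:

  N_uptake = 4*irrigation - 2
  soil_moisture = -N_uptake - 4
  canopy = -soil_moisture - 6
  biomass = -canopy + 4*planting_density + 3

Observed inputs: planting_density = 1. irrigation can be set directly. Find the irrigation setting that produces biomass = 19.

irrigation = -2

Substituting into the soil_moisture equation gives soil_moisture = -4*irrigation - 2.
So canopy = 4*irrigation - 4.
Substituting into the biomass equation gives biomass = -4*irrigation + 11.
Solve -4*irrigation + 11 = 19: irrigation = (19 - 11) / -4 = -2.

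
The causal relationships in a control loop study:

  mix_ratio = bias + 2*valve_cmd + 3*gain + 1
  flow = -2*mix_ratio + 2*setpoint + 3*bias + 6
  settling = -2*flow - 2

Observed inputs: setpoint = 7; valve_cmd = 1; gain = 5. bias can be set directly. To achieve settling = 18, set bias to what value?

Substituting into the mix_ratio equation gives mix_ratio = bias + 18.
Substituting into the flow equation gives flow = bias - 16.
settling becomes -2*bias + 30.
Solve -2*bias + 30 = 18: bias = (18 - 30) / -2 = 6.

bias = 6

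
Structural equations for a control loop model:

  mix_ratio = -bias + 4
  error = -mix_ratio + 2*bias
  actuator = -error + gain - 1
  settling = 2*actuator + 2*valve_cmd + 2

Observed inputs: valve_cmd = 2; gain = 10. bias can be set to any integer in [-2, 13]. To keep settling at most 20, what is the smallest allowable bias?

bias = 2

Substituting into the error equation gives error = 3*bias - 4.
actuator becomes -3*bias + 13.
This gives settling = -6*bias + 32.
Require -6*bias + 32 ≤ 20, so bias ≥ 2.
The smallest integer in [-2, 13] satisfying this is 2.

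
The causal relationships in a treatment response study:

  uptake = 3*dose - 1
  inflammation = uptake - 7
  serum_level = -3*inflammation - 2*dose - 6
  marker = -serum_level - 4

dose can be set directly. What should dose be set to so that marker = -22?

dose = 0

Substituting into the inflammation equation gives inflammation = 3*dose - 8.
This gives serum_level = -11*dose + 18.
Substituting into the marker equation gives marker = 11*dose - 22.
Solve 11*dose - 22 = -22: dose = (-22 + 22) / 11 = 0.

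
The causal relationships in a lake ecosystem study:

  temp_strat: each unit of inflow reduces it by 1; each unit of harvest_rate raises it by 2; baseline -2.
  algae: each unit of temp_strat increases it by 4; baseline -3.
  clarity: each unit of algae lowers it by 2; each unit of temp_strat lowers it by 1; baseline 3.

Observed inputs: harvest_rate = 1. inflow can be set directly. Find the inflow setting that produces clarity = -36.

inflow = -5

Substituting into the temp_strat equation gives temp_strat = -inflow.
This gives algae = -4*inflow - 3.
This gives clarity = 9*inflow + 9.
Solve 9*inflow + 9 = -36: inflow = (-36 - 9) / 9 = -5.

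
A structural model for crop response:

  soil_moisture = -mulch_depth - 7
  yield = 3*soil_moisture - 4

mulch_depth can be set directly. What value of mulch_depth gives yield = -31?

mulch_depth = 2

Substituting into the yield equation gives yield = -3*mulch_depth - 25.
Solve -3*mulch_depth - 25 = -31: mulch_depth = (-31 + 25) / -3 = 2.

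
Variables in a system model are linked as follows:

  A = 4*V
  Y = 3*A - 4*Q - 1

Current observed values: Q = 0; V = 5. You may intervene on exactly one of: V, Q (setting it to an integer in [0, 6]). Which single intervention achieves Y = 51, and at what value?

Intervening on V: Y = 12*V - 1. Reaching 51 requires V = 13/3, not an integer.
Intervening on Q: with other inputs at their observed values, Y = -4*Q + 59. Solving for 51 gives Q = 2, within [0, 6].

set Q = 2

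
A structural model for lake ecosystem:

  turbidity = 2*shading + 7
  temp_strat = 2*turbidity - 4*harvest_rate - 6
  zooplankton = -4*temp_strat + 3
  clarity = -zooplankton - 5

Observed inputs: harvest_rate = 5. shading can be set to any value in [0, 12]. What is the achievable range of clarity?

-56 to 136

Substituting into the temp_strat equation gives temp_strat = 4*shading - 12.
zooplankton becomes -16*shading + 51.
Substituting into the clarity equation gives clarity = 16*shading - 56.
Linear in shading, so extremes are at the endpoints: shading = 0 gives clarity = -56; shading = 12 gives clarity = 136.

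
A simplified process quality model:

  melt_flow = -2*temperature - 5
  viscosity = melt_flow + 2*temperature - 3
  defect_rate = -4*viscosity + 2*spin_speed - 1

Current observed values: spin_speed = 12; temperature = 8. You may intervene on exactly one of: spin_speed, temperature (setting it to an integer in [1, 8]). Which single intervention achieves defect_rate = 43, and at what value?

Intervening on spin_speed: with other inputs at their observed values, defect_rate = 2*spin_speed + 31. Solving for 43 gives spin_speed = 6, within [1, 8].
Intervening on temperature: the paths from temperature to defect_rate cancel (net effect zero), leaving defect_rate = 55; 43 is unreachable this way.

set spin_speed = 6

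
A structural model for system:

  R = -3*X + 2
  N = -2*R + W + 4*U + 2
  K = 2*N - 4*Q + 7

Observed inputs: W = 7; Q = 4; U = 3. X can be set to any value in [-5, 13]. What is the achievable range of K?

Substituting into the N equation gives N = 6*X + 17.
Substituting into the K equation gives K = 12*X + 25.
Linear in X, so extremes are at the endpoints: X = -5 gives K = -35; X = 13 gives K = 181.

-35 to 181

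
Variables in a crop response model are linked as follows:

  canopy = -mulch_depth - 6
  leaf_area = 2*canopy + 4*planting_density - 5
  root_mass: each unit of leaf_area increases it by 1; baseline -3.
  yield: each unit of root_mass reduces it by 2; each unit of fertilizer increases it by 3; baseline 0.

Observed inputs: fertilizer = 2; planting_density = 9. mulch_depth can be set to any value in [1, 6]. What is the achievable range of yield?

-22 to -2

Substituting into the leaf_area equation gives leaf_area = -2*mulch_depth + 19.
So root_mass = -2*mulch_depth + 16.
Substituting into the yield equation gives yield = 4*mulch_depth - 26.
Linear in mulch_depth, so extremes are at the endpoints: mulch_depth = 1 gives yield = -22; mulch_depth = 6 gives yield = -2.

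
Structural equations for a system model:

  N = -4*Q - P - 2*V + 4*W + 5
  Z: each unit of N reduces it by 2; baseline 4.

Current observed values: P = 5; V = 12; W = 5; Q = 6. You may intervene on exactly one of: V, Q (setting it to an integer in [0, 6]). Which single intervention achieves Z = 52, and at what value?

set Q = 5

Intervening on V: Z = 4*V + 12. Reaching 52 requires V = 10, outside [0, 6].
Intervening on Q: with other inputs at their observed values, Z = 8*Q + 12. Solving for 52 gives Q = 5, within [0, 6].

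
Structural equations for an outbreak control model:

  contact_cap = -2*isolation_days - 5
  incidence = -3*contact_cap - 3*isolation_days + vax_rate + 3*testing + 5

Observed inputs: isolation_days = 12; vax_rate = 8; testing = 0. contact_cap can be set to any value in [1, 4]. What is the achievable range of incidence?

Intervening on contact_cap fixes its value directly, overriding its dependence on isolation_days.
Substituting into the incidence equation gives incidence = -3*contact_cap - 23.
Linear in contact_cap, so extremes are at the endpoints: contact_cap = 1 gives incidence = -26; contact_cap = 4 gives incidence = -35.

-35 to -26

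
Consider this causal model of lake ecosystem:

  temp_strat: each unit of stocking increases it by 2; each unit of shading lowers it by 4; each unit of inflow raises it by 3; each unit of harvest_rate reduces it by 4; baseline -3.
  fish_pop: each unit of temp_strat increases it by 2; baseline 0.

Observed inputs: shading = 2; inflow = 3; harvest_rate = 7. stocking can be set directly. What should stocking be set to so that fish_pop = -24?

Substituting into the temp_strat equation gives temp_strat = 2*stocking - 30.
fish_pop becomes 4*stocking - 60.
Solve 4*stocking - 60 = -24: stocking = (-24 + 60) / 4 = 9.

stocking = 9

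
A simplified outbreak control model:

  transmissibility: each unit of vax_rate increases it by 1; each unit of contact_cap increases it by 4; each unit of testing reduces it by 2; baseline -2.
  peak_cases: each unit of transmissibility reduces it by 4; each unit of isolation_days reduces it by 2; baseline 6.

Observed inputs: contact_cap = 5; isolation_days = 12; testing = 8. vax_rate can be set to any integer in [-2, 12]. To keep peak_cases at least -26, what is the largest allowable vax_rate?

Substituting into the transmissibility equation gives transmissibility = vax_rate + 2.
Substituting into the peak_cases equation gives peak_cases = -4*vax_rate - 26.
Require -4*vax_rate - 26 ≥ -26, so vax_rate ≤ 0.
The largest integer in [-2, 12] satisfying this is 0.

vax_rate = 0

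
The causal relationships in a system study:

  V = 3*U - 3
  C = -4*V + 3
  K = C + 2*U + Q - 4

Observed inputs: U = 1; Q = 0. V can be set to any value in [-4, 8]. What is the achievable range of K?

-31 to 17

Intervening on V fixes its value directly, overriding its dependence on U.
Substituting into the K equation gives K = -4*V + 1.
Linear in V, so extremes are at the endpoints: V = -4 gives K = 17; V = 8 gives K = -31.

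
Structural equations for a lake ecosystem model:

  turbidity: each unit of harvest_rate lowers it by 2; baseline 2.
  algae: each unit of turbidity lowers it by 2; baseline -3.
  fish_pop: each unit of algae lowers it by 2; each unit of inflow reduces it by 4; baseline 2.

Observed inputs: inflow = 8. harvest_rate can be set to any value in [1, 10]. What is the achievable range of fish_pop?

-96 to -24

Substituting into the algae equation gives algae = 4*harvest_rate - 7.
So fish_pop = -8*harvest_rate - 16.
Linear in harvest_rate, so extremes are at the endpoints: harvest_rate = 1 gives fish_pop = -24; harvest_rate = 10 gives fish_pop = -96.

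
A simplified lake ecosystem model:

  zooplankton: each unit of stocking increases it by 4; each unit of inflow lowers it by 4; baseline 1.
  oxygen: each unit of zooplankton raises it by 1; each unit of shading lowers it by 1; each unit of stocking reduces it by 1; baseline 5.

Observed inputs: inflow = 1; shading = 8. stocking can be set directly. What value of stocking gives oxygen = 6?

Substituting into the zooplankton equation gives zooplankton = 4*stocking - 3.
Substituting into the oxygen equation gives oxygen = 3*stocking - 6.
Solve 3*stocking - 6 = 6: stocking = (6 + 6) / 3 = 4.

stocking = 4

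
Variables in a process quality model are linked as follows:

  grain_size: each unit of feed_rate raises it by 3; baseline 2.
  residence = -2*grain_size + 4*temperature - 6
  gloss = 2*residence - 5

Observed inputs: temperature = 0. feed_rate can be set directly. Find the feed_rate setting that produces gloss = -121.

feed_rate = 8

Substituting into the residence equation gives residence = -6*feed_rate - 10.
gloss becomes -12*feed_rate - 25.
Solve -12*feed_rate - 25 = -121: feed_rate = (-121 + 25) / -12 = 8.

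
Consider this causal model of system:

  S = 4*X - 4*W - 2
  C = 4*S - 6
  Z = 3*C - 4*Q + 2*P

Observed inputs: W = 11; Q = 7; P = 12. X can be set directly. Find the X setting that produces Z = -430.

Substituting into the S equation gives S = 4*X - 46.
Substituting into the C equation gives C = 16*X - 190.
Substituting into the Z equation gives Z = 48*X - 574.
Solve 48*X - 574 = -430: X = (-430 + 574) / 48 = 3.

X = 3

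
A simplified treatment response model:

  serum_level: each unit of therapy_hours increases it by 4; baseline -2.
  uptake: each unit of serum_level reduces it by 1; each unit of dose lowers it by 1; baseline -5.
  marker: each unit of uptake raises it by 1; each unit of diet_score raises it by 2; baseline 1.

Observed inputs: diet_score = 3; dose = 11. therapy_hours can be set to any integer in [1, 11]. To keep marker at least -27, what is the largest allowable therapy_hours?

therapy_hours = 5

Substituting into the uptake equation gives uptake = -4*therapy_hours - 14.
So marker = -4*therapy_hours - 7.
Require -4*therapy_hours - 7 ≥ -27, so therapy_hours ≤ 5.
The largest integer in [1, 11] satisfying this is 5.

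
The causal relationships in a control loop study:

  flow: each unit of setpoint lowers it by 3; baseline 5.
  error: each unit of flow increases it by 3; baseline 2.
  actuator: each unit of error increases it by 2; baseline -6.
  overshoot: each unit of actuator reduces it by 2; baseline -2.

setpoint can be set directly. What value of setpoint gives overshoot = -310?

setpoint = -7

Substituting into the error equation gives error = -9*setpoint + 17.
So actuator = -18*setpoint + 28.
So overshoot = 36*setpoint - 58.
Solve 36*setpoint - 58 = -310: setpoint = (-310 + 58) / 36 = -7.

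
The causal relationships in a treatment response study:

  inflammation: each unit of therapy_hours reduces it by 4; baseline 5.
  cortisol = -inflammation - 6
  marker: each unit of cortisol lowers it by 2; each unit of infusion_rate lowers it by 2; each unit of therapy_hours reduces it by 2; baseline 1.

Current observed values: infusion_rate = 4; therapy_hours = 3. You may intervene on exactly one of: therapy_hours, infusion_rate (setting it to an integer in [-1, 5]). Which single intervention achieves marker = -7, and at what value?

set infusion_rate = 0

Intervening on therapy_hours: marker = -10*therapy_hours + 15. Reaching -7 requires therapy_hours = 11/5, not an integer.
Intervening on infusion_rate: with other inputs at their observed values, marker = -2*infusion_rate - 7. Solving for -7 gives infusion_rate = 0, within [-1, 5].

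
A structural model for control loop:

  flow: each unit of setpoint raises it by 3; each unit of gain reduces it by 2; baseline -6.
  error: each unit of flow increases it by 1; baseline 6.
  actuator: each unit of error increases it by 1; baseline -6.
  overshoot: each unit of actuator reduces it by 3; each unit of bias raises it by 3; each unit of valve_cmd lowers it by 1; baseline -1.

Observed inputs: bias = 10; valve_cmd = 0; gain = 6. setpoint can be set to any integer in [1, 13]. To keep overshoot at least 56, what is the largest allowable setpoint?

Substituting into the flow equation gives flow = 3*setpoint - 18.
Substituting into the error equation gives error = 3*setpoint - 12.
This gives actuator = 3*setpoint - 18.
So overshoot = -9*setpoint + 83.
Require -9*setpoint + 83 ≥ 56, so setpoint ≤ 3.
The largest integer in [1, 13] satisfying this is 3.

setpoint = 3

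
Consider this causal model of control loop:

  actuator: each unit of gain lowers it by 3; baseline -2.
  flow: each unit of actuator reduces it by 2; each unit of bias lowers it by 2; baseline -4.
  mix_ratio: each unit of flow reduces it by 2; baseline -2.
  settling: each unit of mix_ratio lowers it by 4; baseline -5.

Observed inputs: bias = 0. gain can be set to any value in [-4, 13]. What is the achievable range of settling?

Substituting into the flow equation gives flow = 6*gain.
Substituting into the mix_ratio equation gives mix_ratio = -12*gain - 2.
This gives settling = 48*gain + 3.
Linear in gain, so extremes are at the endpoints: gain = -4 gives settling = -189; gain = 13 gives settling = 627.

-189 to 627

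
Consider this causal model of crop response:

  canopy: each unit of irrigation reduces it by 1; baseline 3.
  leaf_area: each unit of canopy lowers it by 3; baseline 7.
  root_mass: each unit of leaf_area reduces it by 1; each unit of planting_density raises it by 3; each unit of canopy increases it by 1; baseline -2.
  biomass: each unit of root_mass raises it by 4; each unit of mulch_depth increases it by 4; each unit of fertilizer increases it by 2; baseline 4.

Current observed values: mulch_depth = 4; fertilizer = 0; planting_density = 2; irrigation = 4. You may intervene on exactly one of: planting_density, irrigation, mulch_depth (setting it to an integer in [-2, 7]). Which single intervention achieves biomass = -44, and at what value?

set planting_density = -1

Intervening on planting_density: with other inputs at their observed values, biomass = 12*planting_density - 32. Solving for -44 gives planting_density = -1, within [-2, 7].
Intervening on irrigation: biomass = -16*irrigation + 56. Reaching -44 requires irrigation = 25/4, not an integer.
Intervening on mulch_depth: biomass = 4*mulch_depth - 24. Reaching -44 requires mulch_depth = -5, outside [-2, 7].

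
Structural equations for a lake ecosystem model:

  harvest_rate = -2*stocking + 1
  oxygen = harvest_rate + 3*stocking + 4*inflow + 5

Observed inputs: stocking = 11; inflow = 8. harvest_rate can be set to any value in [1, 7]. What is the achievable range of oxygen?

71 to 77

Intervening on harvest_rate fixes its value directly, overriding its dependence on stocking.
Substituting into the oxygen equation gives oxygen = harvest_rate + 70.
Linear in harvest_rate, so extremes are at the endpoints: harvest_rate = 1 gives oxygen = 71; harvest_rate = 7 gives oxygen = 77.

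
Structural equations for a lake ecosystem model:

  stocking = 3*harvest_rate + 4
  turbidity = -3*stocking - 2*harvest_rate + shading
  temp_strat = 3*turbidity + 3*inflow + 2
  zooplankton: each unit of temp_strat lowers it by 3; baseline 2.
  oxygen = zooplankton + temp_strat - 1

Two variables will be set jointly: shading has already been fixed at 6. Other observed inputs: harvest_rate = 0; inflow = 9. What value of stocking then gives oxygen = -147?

With shading held at 6:
Intervening on stocking fixes its value directly, overriding its dependence on harvest_rate.
Substituting into the turbidity equation gives turbidity = -3*stocking + 6.
Substituting into the temp_strat equation gives temp_strat = -9*stocking + 47.
So zooplankton = 27*stocking - 139.
Substituting into the oxygen equation gives oxygen = 18*stocking - 93.
Solve 18*stocking - 93 = -147: stocking = (-147 + 93) / 18 = -3.

stocking = -3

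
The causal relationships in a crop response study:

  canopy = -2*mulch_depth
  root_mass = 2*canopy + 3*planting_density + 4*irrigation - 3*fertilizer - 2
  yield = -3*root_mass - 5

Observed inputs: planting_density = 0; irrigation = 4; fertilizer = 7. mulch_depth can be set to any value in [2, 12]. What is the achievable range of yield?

40 to 160

Substituting into the root_mass equation gives root_mass = -4*mulch_depth - 7.
This gives yield = 12*mulch_depth + 16.
Linear in mulch_depth, so extremes are at the endpoints: mulch_depth = 2 gives yield = 40; mulch_depth = 12 gives yield = 160.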